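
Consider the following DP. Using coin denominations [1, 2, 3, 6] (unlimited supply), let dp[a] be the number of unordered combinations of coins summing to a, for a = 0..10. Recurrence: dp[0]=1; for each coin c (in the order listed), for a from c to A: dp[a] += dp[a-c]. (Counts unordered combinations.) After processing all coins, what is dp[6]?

8

after  coin     0     1     2     3     4     5     6     7     8     9    10
          1     1     1     1     1     1     1     1     1     1     1     1
          2     1     1     2     2     3     3     4     4     5     5     6
          3     1     1     2     3     4     5     7     8    10    12    14
          6     1     1     2     3     4     5     8     9    12    15    18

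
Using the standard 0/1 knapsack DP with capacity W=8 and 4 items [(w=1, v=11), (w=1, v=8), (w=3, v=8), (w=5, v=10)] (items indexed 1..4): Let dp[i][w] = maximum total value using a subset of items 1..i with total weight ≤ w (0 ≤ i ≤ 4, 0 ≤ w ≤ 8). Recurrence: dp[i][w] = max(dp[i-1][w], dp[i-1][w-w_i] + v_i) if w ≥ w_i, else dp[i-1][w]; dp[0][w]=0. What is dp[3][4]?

19

i\w   0   1   2   3   4   5   6   7   8
  0   0   0   0   0   0   0   0   0   0
  1   0  11  11  11  11  11  11  11  11
  2   0  11  19  19  19  19  19  19  19
  3   0  11  19  19  19  27  27  27  27
  4   0  11  19  19  19  27  27  29  29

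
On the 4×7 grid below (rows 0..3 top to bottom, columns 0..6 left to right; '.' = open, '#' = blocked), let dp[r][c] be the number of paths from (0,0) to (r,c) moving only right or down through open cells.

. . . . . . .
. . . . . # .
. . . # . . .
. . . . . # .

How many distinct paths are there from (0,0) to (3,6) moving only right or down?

r\c   0   1   2   3   4   5   6
  0   1   1   1   1   1   1   1
  1   1   2   3   4   5   0   1
  2   1   3   6   0   5   5   6
  3   1   4  10  10  15   0   6

6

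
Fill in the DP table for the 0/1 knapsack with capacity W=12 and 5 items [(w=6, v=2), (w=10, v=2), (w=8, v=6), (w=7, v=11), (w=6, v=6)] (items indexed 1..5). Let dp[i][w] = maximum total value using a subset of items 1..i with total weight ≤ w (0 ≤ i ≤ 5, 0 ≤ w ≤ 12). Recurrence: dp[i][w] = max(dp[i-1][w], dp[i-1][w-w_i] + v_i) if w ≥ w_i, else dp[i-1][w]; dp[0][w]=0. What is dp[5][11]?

11

i\w   0   1   2   3   4   5   6   7   8   9  10  11  12
  0   0   0   0   0   0   0   0   0   0   0   0   0   0
  1   0   0   0   0   0   0   2   2   2   2   2   2   2
  2   0   0   0   0   0   0   2   2   2   2   2   2   2
  3   0   0   0   0   0   0   2   2   6   6   6   6   6
  4   0   0   0   0   0   0   2  11  11  11  11  11  11
  5   0   0   0   0   0   0   6  11  11  11  11  11  11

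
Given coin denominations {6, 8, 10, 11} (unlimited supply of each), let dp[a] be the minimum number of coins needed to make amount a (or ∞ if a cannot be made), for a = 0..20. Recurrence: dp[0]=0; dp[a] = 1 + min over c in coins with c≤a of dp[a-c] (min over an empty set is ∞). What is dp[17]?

 a  0  1  2  3  4  5  6  7  8  9 10 11 12 13 14 15 16 17 18 19 20
dp  0  -  -  -  -  -  1  -  1  -  1  1  2  -  2  -  2  2  2  2  2
(- denotes ∞ / unreachable)

2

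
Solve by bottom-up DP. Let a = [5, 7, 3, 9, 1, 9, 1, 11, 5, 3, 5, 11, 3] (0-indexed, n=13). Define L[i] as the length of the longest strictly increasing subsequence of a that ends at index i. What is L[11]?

4

   i    0    1    2    3    4    5    6    7    8    9   10   11   12
a[i]    5    7    3    9    1    9    1   11    5    3    5   11    3
L[i]    1    2    1    3    1    3    1    4    2    2    3    4    2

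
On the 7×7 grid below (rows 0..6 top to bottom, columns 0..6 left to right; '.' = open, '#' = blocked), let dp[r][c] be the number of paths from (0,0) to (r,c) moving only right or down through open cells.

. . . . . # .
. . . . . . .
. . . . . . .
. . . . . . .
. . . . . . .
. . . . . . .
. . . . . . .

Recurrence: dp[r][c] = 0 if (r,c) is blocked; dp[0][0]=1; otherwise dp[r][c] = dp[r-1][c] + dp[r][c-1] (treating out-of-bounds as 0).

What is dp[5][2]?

21

r\c   0   1   2   3   4   5   6
  0   1   1   1   1   1   0   0
  1   1   2   3   4   5   5   5
  2   1   3   6  10  15  20  25
  3   1   4  10  20  35  55  80
  4   1   5  15  35  70 125 205
  5   1   6  21  56 126 251 456
  6   1   7  28  84 210 461 917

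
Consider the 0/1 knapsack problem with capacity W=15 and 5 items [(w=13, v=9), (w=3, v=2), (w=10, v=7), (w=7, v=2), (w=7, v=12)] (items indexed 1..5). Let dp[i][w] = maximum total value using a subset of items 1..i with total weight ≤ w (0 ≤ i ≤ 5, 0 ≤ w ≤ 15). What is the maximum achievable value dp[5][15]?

i\w   0   1   2   3   4   5   6   7   8   9  10  11  12  13  14  15
  0   0   0   0   0   0   0   0   0   0   0   0   0   0   0   0   0
  1   0   0   0   0   0   0   0   0   0   0   0   0   0   9   9   9
  2   0   0   0   2   2   2   2   2   2   2   2   2   2   9   9   9
  3   0   0   0   2   2   2   2   2   2   2   7   7   7   9   9   9
  4   0   0   0   2   2   2   2   2   2   2   7   7   7   9   9   9
  5   0   0   0   2   2   2   2  12  12  12  14  14  14  14  14  14

14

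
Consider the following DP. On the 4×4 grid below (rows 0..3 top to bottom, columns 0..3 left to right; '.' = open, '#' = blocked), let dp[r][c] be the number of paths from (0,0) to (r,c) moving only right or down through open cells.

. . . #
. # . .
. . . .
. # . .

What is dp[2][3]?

3

r\c   0   1   2   3
  0   1   1   1   0
  1   1   0   1   1
  2   1   1   2   3
  3   1   0   2   5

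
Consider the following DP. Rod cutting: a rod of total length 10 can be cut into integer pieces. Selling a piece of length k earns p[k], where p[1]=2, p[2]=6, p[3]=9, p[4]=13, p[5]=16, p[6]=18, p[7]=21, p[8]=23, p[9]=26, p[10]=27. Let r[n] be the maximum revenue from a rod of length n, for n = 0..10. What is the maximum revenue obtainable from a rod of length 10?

   n    0    1    2    3    4    5    6    7    8    9   10
r[n]    0    2    6    9   13   16   19   22   26   29   32

32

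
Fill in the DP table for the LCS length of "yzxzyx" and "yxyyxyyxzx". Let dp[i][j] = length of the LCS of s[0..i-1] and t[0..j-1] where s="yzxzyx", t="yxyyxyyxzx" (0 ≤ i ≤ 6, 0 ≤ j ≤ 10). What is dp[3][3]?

2

   ''  y  x  y  y  x  y  y  x  z  x
''  0  0  0  0  0  0  0  0  0  0  0
 y  0  1  1  1  1  1  1  1  1  1  1
 z  0  1  1  1  1  1  1  1  1  2  2
 x  0  1  2  2  2  2  2  2  2  2  3
 z  0  1  2  2  2  2  2  2  2  3  3
 y  0  1  2  3  3  3  3  3  3  3  3
 x  0  1  2  3  3  4  4  4  4  4  4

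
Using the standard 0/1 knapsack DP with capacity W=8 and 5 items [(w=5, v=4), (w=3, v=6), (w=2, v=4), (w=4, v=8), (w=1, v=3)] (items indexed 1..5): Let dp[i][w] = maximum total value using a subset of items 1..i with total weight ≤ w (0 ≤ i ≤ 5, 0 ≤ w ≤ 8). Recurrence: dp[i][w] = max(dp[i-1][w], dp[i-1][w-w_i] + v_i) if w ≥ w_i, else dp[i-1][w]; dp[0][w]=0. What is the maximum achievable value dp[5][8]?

17

i\w   0   1   2   3   4   5   6   7   8
  0   0   0   0   0   0   0   0   0   0
  1   0   0   0   0   0   4   4   4   4
  2   0   0   0   6   6   6   6   6  10
  3   0   0   4   6   6  10  10  10  10
  4   0   0   4   6   8  10  12  14  14
  5   0   3   4   7   9  11  13  15  17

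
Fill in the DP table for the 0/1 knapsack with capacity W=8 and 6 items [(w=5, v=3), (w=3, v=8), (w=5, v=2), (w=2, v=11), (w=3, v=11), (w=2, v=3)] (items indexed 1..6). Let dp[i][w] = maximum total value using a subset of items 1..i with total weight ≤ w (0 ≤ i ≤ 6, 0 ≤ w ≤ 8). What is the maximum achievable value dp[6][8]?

30

i\w   0   1   2   3   4   5   6   7   8
  0   0   0   0   0   0   0   0   0   0
  1   0   0   0   0   0   3   3   3   3
  2   0   0   0   8   8   8   8   8  11
  3   0   0   0   8   8   8   8   8  11
  4   0   0  11  11  11  19  19  19  19
  5   0   0  11  11  11  22  22  22  30
  6   0   0  11  11  14  22  22  25  30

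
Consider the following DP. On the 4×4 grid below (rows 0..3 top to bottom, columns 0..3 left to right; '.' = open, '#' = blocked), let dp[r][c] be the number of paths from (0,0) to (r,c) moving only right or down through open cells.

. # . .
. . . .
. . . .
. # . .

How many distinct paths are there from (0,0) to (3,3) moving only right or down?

r\c   0   1   2   3
  0   1   0   0   0
  1   1   1   1   1
  2   1   2   3   4
  3   1   0   3   7

7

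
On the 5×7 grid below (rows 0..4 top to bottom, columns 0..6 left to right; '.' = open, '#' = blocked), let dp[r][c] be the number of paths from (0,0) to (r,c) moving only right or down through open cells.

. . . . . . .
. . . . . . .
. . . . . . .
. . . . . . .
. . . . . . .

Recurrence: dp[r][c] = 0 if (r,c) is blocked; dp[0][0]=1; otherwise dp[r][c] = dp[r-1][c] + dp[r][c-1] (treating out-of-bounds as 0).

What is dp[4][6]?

r\c   0   1   2   3   4   5   6
  0   1   1   1   1   1   1   1
  1   1   2   3   4   5   6   7
  2   1   3   6  10  15  21  28
  3   1   4  10  20  35  56  84
  4   1   5  15  35  70 126 210

210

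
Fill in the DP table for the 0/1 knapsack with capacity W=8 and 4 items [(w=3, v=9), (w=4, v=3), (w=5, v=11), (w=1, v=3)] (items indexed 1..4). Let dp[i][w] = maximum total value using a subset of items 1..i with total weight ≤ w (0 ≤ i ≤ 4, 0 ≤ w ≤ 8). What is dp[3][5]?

11

i\w   0   1   2   3   4   5   6   7   8
  0   0   0   0   0   0   0   0   0   0
  1   0   0   0   9   9   9   9   9   9
  2   0   0   0   9   9   9   9  12  12
  3   0   0   0   9   9  11  11  12  20
  4   0   3   3   9  12  12  14  14  20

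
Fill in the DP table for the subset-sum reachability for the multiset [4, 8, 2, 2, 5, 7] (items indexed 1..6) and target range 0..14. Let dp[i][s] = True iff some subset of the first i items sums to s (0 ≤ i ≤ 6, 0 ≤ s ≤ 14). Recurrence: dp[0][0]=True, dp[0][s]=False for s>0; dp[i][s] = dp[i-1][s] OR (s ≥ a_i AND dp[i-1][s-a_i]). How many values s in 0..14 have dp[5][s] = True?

i\s   0   1   2   3   4   5   6   7   8   9  10  11  12  13  14
  0   T   F   F   F   F   F   F   F   F   F   F   F   F   F   F
  1   T   F   F   F   T   F   F   F   F   F   F   F   F   F   F
  2   T   F   F   F   T   F   F   F   T   F   F   F   T   F   F
  3   T   F   T   F   T   F   T   F   T   F   T   F   T   F   T
  4   T   F   T   F   T   F   T   F   T   F   T   F   T   F   T
  5   T   F   T   F   T   T   T   T   T   T   T   T   T   T   T
  6   T   F   T   F   T   T   T   T   T   T   T   T   T   T   T

13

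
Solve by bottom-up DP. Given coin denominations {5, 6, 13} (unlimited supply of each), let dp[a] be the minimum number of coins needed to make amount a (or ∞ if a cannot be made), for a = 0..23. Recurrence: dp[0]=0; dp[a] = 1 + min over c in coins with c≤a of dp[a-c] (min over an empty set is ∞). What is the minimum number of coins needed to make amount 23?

 a  0  1  2  3  4  5  6  7  8  9 10 11 12 13 14 15 16 17 18 19 20 21 22 23
dp  0  -  -  -  -  1  1  -  -  -  2  2  2  1  -  3  3  3  2  2  4  4  4  3
(- denotes ∞ / unreachable)

3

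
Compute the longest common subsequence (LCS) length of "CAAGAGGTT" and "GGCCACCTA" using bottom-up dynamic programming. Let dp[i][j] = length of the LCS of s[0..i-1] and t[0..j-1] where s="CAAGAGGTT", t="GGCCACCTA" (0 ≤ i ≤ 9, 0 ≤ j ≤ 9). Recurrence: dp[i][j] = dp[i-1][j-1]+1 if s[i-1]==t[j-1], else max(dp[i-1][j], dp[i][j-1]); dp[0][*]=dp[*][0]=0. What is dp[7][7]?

2

   ''  G  G  C  C  A  C  C  T  A
''  0  0  0  0  0  0  0  0  0  0
 C  0  0  0  1  1  1  1  1  1  1
 A  0  0  0  1  1  2  2  2  2  2
 A  0  0  0  1  1  2  2  2  2  3
 G  0  1  1  1  1  2  2  2  2  3
 A  0  1  1  1  1  2  2  2  2  3
 G  0  1  2  2  2  2  2  2  2  3
 G  0  1  2  2  2  2  2  2  2  3
 T  0  1  2  2  2  2  2  2  3  3
 T  0  1  2  2  2  2  2  2  3  3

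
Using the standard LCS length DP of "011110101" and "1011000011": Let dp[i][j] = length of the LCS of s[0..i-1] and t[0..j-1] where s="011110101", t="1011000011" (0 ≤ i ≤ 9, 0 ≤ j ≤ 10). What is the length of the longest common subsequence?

6

   ''  1  0  1  1  0  0  0  0  1  1
''  0  0  0  0  0  0  0  0  0  0  0
 0  0  0  1  1  1  1  1  1  1  1  1
 1  0  1  1  2  2  2  2  2  2  2  2
 1  0  1  1  2  3  3  3  3  3  3  3
 1  0  1  1  2  3  3  3  3  3  4  4
 1  0  1  1  2  3  3  3  3  3  4  5
 0  0  1  2  2  3  4  4  4  4  4  5
 1  0  1  2  3  3  4  4  4  4  5  5
 0  0  1  2  3  3  4  5  5  5  5  5
 1  0  1  2  3  4  4  5  5  5  6  6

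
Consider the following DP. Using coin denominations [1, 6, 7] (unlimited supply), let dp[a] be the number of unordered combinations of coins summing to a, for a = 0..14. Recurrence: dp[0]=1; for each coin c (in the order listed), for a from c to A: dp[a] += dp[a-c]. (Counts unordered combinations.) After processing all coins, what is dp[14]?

after  coin     0     1     2     3     4     5     6     7     8     9    10    11    12    13    14
          1     1     1     1     1     1     1     1     1     1     1     1     1     1     1     1
          6     1     1     1     1     1     1     2     2     2     2     2     2     3     3     3
          7     1     1     1     1     1     1     2     3     3     3     3     3     4     5     6

6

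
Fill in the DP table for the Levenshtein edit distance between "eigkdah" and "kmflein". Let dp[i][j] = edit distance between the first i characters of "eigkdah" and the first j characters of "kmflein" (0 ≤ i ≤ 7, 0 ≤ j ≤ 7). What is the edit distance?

   ''  k  m  f  l  e  i  n
''  0  1  2  3  4  5  6  7
 e  1  1  2  3  4  4  5  6
 i  2  2  2  3  4  5  4  5
 g  3  3  3  3  4  5  5  5
 k  4  3  4  4  4  5  6  6
 d  5  4  4  5  5  5  6  7
 a  6  5  5  5  6  6  6  7
 h  7  6  6  6  6  7  7  7

7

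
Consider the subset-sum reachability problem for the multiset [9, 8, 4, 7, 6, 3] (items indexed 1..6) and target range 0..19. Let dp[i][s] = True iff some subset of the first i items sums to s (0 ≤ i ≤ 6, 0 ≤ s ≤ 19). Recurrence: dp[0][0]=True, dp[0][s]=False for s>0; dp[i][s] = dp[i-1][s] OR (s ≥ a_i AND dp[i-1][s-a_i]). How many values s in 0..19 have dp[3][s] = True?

7

i\s   0   1   2   3   4   5   6   7   8   9  10  11  12  13  14  15  16  17  18  19
  0   T   F   F   F   F   F   F   F   F   F   F   F   F   F   F   F   F   F   F   F
  1   T   F   F   F   F   F   F   F   F   T   F   F   F   F   F   F   F   F   F   F
  2   T   F   F   F   F   F   F   F   T   T   F   F   F   F   F   F   F   T   F   F
  3   T   F   F   F   T   F   F   F   T   T   F   F   T   T   F   F   F   T   F   F
  4   T   F   F   F   T   F   F   T   T   T   F   T   T   T   F   T   T   T   F   T
  5   T   F   F   F   T   F   T   T   T   T   T   T   T   T   T   T   T   T   T   T
  6   T   F   F   T   T   F   T   T   T   T   T   T   T   T   T   T   T   T   T   T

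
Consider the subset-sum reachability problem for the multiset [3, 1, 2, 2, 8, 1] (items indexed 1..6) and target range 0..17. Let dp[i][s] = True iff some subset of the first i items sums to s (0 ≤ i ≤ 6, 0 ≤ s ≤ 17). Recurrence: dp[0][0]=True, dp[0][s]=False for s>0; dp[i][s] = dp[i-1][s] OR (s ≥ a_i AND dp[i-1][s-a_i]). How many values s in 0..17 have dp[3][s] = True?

7

i\s   0   1   2   3   4   5   6   7   8   9  10  11  12  13  14  15  16  17
  0   T   F   F   F   F   F   F   F   F   F   F   F   F   F   F   F   F   F
  1   T   F   F   T   F   F   F   F   F   F   F   F   F   F   F   F   F   F
  2   T   T   F   T   T   F   F   F   F   F   F   F   F   F   F   F   F   F
  3   T   T   T   T   T   T   T   F   F   F   F   F   F   F   F   F   F   F
  4   T   T   T   T   T   T   T   T   T   F   F   F   F   F   F   F   F   F
  5   T   T   T   T   T   T   T   T   T   T   T   T   T   T   T   T   T   F
  6   T   T   T   T   T   T   T   T   T   T   T   T   T   T   T   T   T   T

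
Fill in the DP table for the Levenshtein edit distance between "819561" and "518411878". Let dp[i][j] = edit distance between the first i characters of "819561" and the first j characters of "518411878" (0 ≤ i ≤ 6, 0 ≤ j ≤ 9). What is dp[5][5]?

4

   ''  5  1  8  4  1  1  8  7  8
''  0  1  2  3  4  5  6  7  8  9
 8  1  1  2  2  3  4  5  6  7  8
 1  2  2  1  2  3  3  4  5  6  7
 9  3  3  2  2  3  4  4  5  6  7
 5  4  3  3  3  3  4  5  5  6  7
 6  5  4  4  4  4  4  5  6  6  7
 1  6  5  4  5  5  4  4  5  6  7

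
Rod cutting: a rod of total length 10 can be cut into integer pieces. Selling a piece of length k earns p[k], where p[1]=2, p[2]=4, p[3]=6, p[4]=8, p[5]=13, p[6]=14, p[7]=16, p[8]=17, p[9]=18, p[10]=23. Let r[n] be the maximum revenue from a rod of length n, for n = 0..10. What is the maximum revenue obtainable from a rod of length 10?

   n    0    1    2    3    4    5    6    7    8    9   10
r[n]    0    2    4    6    8   13   15   17   19   21   26

26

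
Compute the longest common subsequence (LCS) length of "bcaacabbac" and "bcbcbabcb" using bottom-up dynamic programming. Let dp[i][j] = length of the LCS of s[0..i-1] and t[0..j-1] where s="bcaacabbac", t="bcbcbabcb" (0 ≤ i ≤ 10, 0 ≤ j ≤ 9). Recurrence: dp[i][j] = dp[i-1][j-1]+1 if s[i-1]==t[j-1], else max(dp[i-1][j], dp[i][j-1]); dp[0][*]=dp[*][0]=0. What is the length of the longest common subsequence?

6

   ''  b  c  b  c  b  a  b  c  b
''  0  0  0  0  0  0  0  0  0  0
 b  0  1  1  1  1  1  1  1  1  1
 c  0  1  2  2  2  2  2  2  2  2
 a  0  1  2  2  2  2  3  3  3  3
 a  0  1  2  2  2  2  3  3  3  3
 c  0  1  2  2  3  3  3  3  4  4
 a  0  1  2  2  3  3  4  4  4  4
 b  0  1  2  3  3  4  4  5  5  5
 b  0  1  2  3  3  4  4  5  5  6
 a  0  1  2  3  3  4  5  5  5  6
 c  0  1  2  3  4  4  5  5  6  6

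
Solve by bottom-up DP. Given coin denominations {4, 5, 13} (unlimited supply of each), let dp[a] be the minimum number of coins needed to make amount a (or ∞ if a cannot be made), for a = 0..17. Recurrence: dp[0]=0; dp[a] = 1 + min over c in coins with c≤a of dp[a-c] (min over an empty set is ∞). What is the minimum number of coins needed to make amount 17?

2

 a  0  1  2  3  4  5  6  7  8  9 10 11 12 13 14 15 16 17
dp  0  -  -  -  1  1  -  -  2  2  2  -  3  1  3  3  4  2
(- denotes ∞ / unreachable)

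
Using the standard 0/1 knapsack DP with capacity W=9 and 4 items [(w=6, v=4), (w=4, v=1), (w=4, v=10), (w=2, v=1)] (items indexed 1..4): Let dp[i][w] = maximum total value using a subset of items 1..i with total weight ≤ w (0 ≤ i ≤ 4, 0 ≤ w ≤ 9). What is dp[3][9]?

11

i\w   0   1   2   3   4   5   6   7   8   9
  0   0   0   0   0   0   0   0   0   0   0
  1   0   0   0   0   0   0   4   4   4   4
  2   0   0   0   0   1   1   4   4   4   4
  3   0   0   0   0  10  10  10  10  11  11
  4   0   0   1   1  10  10  11  11  11  11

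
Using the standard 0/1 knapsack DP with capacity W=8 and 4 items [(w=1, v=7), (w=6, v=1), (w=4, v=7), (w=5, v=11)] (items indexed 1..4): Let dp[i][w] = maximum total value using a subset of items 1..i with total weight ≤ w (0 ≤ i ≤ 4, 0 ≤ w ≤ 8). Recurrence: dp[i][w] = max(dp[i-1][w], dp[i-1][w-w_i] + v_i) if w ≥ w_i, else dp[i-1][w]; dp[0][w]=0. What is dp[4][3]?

i\w   0   1   2   3   4   5   6   7   8
  0   0   0   0   0   0   0   0   0   0
  1   0   7   7   7   7   7   7   7   7
  2   0   7   7   7   7   7   7   8   8
  3   0   7   7   7   7  14  14  14  14
  4   0   7   7   7   7  14  18  18  18

7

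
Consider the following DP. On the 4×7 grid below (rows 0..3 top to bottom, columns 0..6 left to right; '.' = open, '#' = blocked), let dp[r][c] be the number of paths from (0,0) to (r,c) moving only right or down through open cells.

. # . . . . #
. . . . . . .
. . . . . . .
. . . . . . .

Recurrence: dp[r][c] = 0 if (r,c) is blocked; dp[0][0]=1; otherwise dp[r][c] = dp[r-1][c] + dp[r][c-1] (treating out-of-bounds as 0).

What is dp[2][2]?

3

r\c   0   1   2   3   4   5   6
  0   1   0   0   0   0   0   0
  1   1   1   1   1   1   1   1
  2   1   2   3   4   5   6   7
  3   1   3   6  10  15  21  28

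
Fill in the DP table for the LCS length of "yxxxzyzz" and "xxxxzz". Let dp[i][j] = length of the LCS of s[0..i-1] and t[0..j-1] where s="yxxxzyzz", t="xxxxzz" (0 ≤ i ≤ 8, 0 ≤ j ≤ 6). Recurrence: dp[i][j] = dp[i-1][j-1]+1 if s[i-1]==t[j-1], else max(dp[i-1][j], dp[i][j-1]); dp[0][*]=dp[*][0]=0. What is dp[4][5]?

   ''  x  x  x  x  z  z
''  0  0  0  0  0  0  0
 y  0  0  0  0  0  0  0
 x  0  1  1  1  1  1  1
 x  0  1  2  2  2  2  2
 x  0  1  2  3  3  3  3
 z  0  1  2  3  3  4  4
 y  0  1  2  3  3  4  4
 z  0  1  2  3  3  4  5
 z  0  1  2  3  3  4  5

3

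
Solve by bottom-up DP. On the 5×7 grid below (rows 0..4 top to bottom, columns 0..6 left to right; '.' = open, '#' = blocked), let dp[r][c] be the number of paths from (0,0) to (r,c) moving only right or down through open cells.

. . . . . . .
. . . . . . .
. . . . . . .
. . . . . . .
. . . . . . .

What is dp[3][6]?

84

r\c   0   1   2   3   4   5   6
  0   1   1   1   1   1   1   1
  1   1   2   3   4   5   6   7
  2   1   3   6  10  15  21  28
  3   1   4  10  20  35  56  84
  4   1   5  15  35  70 126 210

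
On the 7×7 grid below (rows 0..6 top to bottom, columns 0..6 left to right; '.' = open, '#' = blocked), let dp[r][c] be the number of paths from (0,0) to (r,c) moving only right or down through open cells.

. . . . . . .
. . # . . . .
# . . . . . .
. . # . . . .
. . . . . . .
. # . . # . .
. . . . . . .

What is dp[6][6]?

r\c   0   1   2   3   4   5   6
  0   1   1   1   1   1   1   1
  1   1   2   0   1   2   3   4
  2   0   2   2   3   5   8  12
  3   0   2   0   3   8  16  28
  4   0   2   2   5  13  29  57
  5   0   0   2   7   0  29  86
  6   0   0   2   9   9  38 124

124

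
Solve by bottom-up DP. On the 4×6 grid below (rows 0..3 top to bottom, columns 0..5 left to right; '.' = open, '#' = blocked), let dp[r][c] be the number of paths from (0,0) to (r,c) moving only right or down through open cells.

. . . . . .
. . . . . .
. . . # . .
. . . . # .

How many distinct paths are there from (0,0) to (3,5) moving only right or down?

11

r\c   0   1   2   3   4   5
  0   1   1   1   1   1   1
  1   1   2   3   4   5   6
  2   1   3   6   0   5  11
  3   1   4  10  10   0  11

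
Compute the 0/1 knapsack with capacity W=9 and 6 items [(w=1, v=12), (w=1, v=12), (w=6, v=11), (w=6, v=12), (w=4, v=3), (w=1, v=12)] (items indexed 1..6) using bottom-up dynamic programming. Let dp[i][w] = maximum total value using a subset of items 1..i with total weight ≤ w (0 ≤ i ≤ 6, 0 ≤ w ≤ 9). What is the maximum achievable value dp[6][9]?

i\w   0   1   2   3   4   5   6   7   8   9
  0   0   0   0   0   0   0   0   0   0   0
  1   0  12  12  12  12  12  12  12  12  12
  2   0  12  24  24  24  24  24  24  24  24
  3   0  12  24  24  24  24  24  24  35  35
  4   0  12  24  24  24  24  24  24  36  36
  5   0  12  24  24  24  24  27  27  36  36
  6   0  12  24  36  36  36  36  39  39  48

48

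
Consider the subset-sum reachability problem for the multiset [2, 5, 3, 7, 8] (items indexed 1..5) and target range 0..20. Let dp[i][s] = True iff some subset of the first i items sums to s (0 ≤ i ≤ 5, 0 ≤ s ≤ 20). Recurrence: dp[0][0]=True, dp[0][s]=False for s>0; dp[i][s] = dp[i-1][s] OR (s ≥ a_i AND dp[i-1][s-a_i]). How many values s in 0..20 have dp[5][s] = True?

i\s   0   1   2   3   4   5   6   7   8   9  10  11  12  13  14  15  16  17  18  19  20
  0   T   F   F   F   F   F   F   F   F   F   F   F   F   F   F   F   F   F   F   F   F
  1   T   F   T   F   F   F   F   F   F   F   F   F   F   F   F   F   F   F   F   F   F
  2   T   F   T   F   F   T   F   T   F   F   F   F   F   F   F   F   F   F   F   F   F
  3   T   F   T   T   F   T   F   T   T   F   T   F   F   F   F   F   F   F   F   F   F
  4   T   F   T   T   F   T   F   T   T   T   T   F   T   F   T   T   F   T   F   F   F
  5   T   F   T   T   F   T   F   T   T   T   T   T   T   T   T   T   T   T   T   F   T

17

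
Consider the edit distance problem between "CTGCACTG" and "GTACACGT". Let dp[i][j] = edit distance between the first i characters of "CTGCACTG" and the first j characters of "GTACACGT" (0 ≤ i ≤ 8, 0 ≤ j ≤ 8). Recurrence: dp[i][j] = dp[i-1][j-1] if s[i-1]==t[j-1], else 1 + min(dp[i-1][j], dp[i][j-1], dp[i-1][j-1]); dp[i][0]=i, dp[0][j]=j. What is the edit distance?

   ''  G  T  A  C  A  C  G  T
''  0  1  2  3  4  5  6  7  8
 C  1  1  2  3  3  4  5  6  7
 T  2  2  1  2  3  4  5  6  6
 G  3  2  2  2  3  4  5  5  6
 C  4  3  3  3  2  3  4  5  6
 A  5  4  4  3  3  2  3  4  5
 C  6  5  5  4  3  3  2  3  4
 T  7  6  5  5  4  4  3  3  3
 G  8  7  6  6  5  5  4  3  4

4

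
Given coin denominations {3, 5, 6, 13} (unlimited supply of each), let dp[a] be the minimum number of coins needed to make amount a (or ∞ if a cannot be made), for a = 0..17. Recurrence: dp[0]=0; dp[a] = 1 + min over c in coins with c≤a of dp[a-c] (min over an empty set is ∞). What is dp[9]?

 a  0  1  2  3  4  5  6  7  8  9 10 11 12 13 14 15 16 17
dp  0  -  -  1  -  1  1  -  2  2  2  2  2  1  3  3  2  3
(- denotes ∞ / unreachable)

2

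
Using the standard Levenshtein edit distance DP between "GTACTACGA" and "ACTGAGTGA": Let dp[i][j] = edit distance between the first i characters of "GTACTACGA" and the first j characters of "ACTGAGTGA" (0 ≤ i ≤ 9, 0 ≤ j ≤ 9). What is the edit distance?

5

   ''  A  C  T  G  A  G  T  G  A
''  0  1  2  3  4  5  6  7  8  9
 G  1  1  2  3  3  4  5  6  7  8
 T  2  2  2  2  3  4  5  5  6  7
 A  3  2  3  3  3  3  4  5  6  6
 C  4  3  2  3  4  4  4  5  6  7
 T  5  4  3  2  3  4  5  4  5  6
 A  6  5  4  3  3  3  4  5  5  5
 C  7  6  5  4  4  4  4  5  6  6
 G  8  7  6  5  4  5  4  5  5  6
 A  9  8  7  6  5  4  5  5  6  5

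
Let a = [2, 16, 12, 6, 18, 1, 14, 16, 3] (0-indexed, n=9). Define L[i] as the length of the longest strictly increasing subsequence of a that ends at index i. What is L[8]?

2

   i    0    1    2    3    4    5    6    7    8
a[i]    2   16   12    6   18    1   14   16    3
L[i]    1    2    2    2    3    1    3    4    2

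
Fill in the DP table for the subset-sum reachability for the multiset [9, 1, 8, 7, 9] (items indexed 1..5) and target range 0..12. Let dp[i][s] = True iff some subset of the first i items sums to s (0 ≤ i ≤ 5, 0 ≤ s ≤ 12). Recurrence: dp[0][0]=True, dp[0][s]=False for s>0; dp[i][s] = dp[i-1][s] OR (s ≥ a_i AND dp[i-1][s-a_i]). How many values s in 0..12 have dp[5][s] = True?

6

i\s   0   1   2   3   4   5   6   7   8   9  10  11  12
  0   T   F   F   F   F   F   F   F   F   F   F   F   F
  1   T   F   F   F   F   F   F   F   F   T   F   F   F
  2   T   T   F   F   F   F   F   F   F   T   T   F   F
  3   T   T   F   F   F   F   F   F   T   T   T   F   F
  4   T   T   F   F   F   F   F   T   T   T   T   F   F
  5   T   T   F   F   F   F   F   T   T   T   T   F   F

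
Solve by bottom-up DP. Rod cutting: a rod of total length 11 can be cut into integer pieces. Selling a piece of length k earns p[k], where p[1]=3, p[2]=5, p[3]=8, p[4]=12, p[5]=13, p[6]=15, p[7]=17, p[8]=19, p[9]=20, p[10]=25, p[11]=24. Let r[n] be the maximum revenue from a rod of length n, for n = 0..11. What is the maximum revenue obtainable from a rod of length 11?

33

   n    0    1    2    3    4    5    6    7    8    9   10   11
r[n]    0    3    6    9   12   15   18   21   24   27   30   33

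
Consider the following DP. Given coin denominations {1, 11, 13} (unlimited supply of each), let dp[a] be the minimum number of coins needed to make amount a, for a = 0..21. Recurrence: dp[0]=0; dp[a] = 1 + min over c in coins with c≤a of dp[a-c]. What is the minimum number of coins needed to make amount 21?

9

 a  0  1  2  3  4  5  6  7  8  9 10 11 12 13 14 15 16 17 18 19 20 21
dp  0  1  2  3  4  5  6  7  8  9 10  1  2  1  2  3  4  5  6  7  8  9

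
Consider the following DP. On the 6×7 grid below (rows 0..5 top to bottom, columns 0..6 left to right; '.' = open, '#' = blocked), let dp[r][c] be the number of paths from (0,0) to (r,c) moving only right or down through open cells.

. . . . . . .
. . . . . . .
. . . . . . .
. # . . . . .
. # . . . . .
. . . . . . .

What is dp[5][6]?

r\c   0   1   2   3   4   5   6
  0   1   1   1   1   1   1   1
  1   1   2   3   4   5   6   7
  2   1   3   6  10  15  21  28
  3   1   0   6  16  31  52  80
  4   1   0   6  22  53 105 185
  5   1   1   7  29  82 187 372

372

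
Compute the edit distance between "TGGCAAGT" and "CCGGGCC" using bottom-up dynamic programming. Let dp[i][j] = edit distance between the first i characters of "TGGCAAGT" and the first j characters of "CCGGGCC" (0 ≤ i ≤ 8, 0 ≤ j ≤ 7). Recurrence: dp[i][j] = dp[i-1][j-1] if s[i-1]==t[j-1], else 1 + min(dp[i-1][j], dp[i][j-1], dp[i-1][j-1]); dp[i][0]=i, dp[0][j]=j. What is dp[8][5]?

   ''  C  C  G  G  G  C  C
''  0  1  2  3  4  5  6  7
 T  1  1  2  3  4  5  6  7
 G  2  2  2  2  3  4  5  6
 G  3  3  3  2  2  3  4  5
 C  4  3  3  3  3  3  3  4
 A  5  4  4  4  4  4  4  4
 A  6  5  5  5  5  5  5  5
 G  7  6  6  5  5  5  6  6
 T  8  7  7  6  6  6  6  7

6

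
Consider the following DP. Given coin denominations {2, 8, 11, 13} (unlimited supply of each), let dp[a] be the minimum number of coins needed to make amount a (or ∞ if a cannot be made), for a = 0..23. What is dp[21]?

2

 a  0  1  2  3  4  5  6  7  8  9 10 11 12 13 14 15 16 17 18 19 20 21 22 23
dp  0  -  1  -  2  -  3  -  1  -  2  1  3  1  4  2  2  3  3  2  4  2  2  3
(- denotes ∞ / unreachable)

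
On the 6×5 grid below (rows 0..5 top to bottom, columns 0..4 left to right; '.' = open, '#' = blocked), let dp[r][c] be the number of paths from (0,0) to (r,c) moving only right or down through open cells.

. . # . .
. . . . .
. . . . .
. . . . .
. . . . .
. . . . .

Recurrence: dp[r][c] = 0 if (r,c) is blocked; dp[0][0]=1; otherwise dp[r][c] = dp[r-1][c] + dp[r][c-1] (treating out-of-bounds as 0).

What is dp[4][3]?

30

r\c   0   1   2   3   4
  0   1   1   0   0   0
  1   1   2   2   2   2
  2   1   3   5   7   9
  3   1   4   9  16  25
  4   1   5  14  30  55
  5   1   6  20  50 105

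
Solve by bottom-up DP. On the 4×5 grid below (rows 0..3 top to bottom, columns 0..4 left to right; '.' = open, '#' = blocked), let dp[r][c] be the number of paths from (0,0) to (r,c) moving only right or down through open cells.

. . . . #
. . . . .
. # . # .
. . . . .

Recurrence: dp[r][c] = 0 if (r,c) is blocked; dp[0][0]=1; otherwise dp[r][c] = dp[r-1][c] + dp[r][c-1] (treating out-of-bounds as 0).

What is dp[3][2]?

4

r\c   0   1   2   3   4
  0   1   1   1   1   0
  1   1   2   3   4   4
  2   1   0   3   0   4
  3   1   1   4   4   8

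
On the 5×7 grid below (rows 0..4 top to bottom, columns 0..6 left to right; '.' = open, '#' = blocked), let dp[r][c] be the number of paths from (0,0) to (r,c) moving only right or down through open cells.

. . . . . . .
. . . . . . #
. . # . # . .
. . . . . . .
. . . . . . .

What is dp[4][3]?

17

r\c   0   1   2   3   4   5   6
  0   1   1   1   1   1   1   1
  1   1   2   3   4   5   6   0
  2   1   3   0   4   0   6   6
  3   1   4   4   8   8  14  20
  4   1   5   9  17  25  39  59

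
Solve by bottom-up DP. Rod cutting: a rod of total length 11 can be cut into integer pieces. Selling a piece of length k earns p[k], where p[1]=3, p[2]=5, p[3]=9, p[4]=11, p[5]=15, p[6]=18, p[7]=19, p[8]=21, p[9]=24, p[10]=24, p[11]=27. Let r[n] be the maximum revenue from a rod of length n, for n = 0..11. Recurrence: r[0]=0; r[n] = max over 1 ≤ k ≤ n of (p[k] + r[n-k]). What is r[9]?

   n    0    1    2    3    4    5    6    7    8    9   10   11
r[n]    0    3    6    9   12   15   18   21   24   27   30   33

27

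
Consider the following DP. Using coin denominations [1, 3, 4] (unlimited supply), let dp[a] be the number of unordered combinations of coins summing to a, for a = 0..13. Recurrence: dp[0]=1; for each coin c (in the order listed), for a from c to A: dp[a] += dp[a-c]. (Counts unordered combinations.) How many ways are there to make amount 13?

12

after  coin     0     1     2     3     4     5     6     7     8     9    10    11    12    13
          1     1     1     1     1     1     1     1     1     1     1     1     1     1     1
          3     1     1     1     2     2     2     3     3     3     4     4     4     5     5
          4     1     1     1     2     3     3     4     5     6     7     8     9    11    12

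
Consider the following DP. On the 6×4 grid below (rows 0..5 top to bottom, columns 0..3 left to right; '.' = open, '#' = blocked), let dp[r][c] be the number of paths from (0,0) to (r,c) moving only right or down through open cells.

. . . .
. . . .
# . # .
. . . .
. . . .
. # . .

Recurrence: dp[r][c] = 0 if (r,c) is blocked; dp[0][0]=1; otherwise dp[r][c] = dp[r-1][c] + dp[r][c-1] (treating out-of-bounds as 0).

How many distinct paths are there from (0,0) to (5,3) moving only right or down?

14

r\c   0   1   2   3
  0   1   1   1   1
  1   1   2   3   4
  2   0   2   0   4
  3   0   2   2   6
  4   0   2   4  10
  5   0   0   4  14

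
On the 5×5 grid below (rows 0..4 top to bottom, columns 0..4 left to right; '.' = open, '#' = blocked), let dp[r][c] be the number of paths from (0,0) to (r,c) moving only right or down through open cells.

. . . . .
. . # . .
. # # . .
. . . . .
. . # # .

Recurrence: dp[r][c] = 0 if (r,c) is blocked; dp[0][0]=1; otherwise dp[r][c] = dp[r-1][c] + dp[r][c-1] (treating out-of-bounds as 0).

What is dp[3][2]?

1

r\c   0   1   2   3   4
  0   1   1   1   1   1
  1   1   2   0   1   2
  2   1   0   0   1   3
  3   1   1   1   2   5
  4   1   2   0   0   5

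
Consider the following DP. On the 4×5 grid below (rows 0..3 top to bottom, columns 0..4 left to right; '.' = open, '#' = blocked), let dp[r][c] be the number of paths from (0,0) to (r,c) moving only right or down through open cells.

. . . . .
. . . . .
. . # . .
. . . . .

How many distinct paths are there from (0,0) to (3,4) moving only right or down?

r\c   0   1   2   3   4
  0   1   1   1   1   1
  1   1   2   3   4   5
  2   1   3   0   4   9
  3   1   4   4   8  17

17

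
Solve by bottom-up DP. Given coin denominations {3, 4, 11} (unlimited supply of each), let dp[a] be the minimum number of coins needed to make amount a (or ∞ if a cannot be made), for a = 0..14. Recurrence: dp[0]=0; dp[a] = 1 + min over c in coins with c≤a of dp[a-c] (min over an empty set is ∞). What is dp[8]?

2

 a  0  1  2  3  4  5  6  7  8  9 10 11 12 13 14
dp  0  -  -  1  1  -  2  2  2  3  3  1  3  4  2
(- denotes ∞ / unreachable)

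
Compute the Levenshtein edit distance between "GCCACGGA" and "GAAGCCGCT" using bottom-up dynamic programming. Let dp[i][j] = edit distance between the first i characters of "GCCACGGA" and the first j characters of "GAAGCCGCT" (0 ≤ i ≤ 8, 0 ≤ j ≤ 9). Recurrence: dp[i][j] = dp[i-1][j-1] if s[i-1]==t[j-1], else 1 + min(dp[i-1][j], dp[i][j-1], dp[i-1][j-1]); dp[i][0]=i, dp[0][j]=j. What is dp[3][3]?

   ''  G  A  A  G  C  C  G  C  T
''  0  1  2  3  4  5  6  7  8  9
 G  1  0  1  2  3  4  5  6  7  8
 C  2  1  1  2  3  3  4  5  6  7
 C  3  2  2  2  3  3  3  4  5  6
 A  4  3  2  2  3  4  4  4  5  6
 C  5  4  3  3  3  3  4  5  4  5
 G  6  5  4  4  3  4  4  4  5  5
 G  7  6  5  5  4  4  5  4  5  6
 A  8  7  6  5  5  5  5  5  5  6

2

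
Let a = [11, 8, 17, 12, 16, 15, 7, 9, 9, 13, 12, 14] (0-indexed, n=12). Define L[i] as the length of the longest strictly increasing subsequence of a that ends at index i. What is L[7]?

   i    0    1    2    3    4    5    6    7    8    9   10   11
a[i]   11    8   17   12   16   15    7    9    9   13   12   14
L[i]    1    1    2    2    3    3    1    2    2    3    3    4

2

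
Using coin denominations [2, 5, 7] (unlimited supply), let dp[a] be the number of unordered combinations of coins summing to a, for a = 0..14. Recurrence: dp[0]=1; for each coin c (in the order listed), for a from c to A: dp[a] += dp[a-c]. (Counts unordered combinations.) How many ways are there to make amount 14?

after  coin     0     1     2     3     4     5     6     7     8     9    10    11    12    13    14
          2     1     0     1     0     1     0     1     0     1     0     1     0     1     0     1
          5     1     0     1     0     1     1     1     1     1     1     2     1     2     1     2
          7     1     0     1     0     1     1     1     2     1     2     2     2     3     2     4

4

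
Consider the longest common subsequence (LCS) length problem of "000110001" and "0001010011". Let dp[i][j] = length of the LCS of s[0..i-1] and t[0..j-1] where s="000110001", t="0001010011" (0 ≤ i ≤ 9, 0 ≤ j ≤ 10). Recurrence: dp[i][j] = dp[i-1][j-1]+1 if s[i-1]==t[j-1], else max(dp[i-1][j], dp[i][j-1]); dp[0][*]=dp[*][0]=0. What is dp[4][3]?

   ''  0  0  0  1  0  1  0  0  1  1
''  0  0  0  0  0  0  0  0  0  0  0
 0  0  1  1  1  1  1  1  1  1  1  1
 0  0  1  2  2  2  2  2  2  2  2  2
 0  0  1  2  3  3  3  3  3  3  3  3
 1  0  1  2  3  4  4  4  4  4  4  4
 1  0  1  2  3  4  4  5  5  5  5  5
 0  0  1  2  3  4  5  5  6  6  6  6
 0  0  1  2  3  4  5  5  6  7  7  7
 0  0  1  2  3  4  5  5  6  7  7  7
 1  0  1  2  3  4  5  6  6  7  8  8

3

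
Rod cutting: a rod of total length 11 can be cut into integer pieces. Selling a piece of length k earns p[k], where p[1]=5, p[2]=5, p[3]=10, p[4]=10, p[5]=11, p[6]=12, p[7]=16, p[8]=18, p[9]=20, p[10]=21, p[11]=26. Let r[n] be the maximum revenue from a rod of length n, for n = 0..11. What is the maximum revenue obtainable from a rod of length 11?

   n    0    1    2    3    4    5    6    7    8    9   10   11
r[n]    0    5   10   15   20   25   30   35   40   45   50   55

55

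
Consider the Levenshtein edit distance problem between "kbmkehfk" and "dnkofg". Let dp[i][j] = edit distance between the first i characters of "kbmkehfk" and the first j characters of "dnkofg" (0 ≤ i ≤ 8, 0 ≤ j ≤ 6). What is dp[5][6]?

6

   ''  d  n  k  o  f  g
''  0  1  2  3  4  5  6
 k  1  1  2  2  3  4  5
 b  2  2  2  3  3  4  5
 m  3  3  3  3  4  4  5
 k  4  4  4  3  4  5  5
 e  5  5  5  4  4  5  6
 h  6  6  6  5  5  5  6
 f  7  7  7  6  6  5  6
 k  8  8  8  7  7  6  6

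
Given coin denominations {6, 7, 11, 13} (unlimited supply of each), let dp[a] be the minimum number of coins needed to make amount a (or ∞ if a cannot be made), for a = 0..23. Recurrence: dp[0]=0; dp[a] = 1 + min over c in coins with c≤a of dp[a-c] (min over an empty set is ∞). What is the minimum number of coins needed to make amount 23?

3

 a  0  1  2  3  4  5  6  7  8  9 10 11 12 13 14 15 16 17 18 19 20 21 22 23
dp  0  -  -  -  -  -  1  1  -  -  -  1  2  1  2  -  -  2  2  2  2  3  2  3
(- denotes ∞ / unreachable)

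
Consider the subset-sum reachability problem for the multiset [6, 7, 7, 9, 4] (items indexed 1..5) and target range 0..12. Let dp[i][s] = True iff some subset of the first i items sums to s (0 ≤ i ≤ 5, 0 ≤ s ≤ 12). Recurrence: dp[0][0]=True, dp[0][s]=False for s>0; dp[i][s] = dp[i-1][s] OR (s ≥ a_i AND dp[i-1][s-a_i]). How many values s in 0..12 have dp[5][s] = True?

7

i\s   0   1   2   3   4   5   6   7   8   9  10  11  12
  0   T   F   F   F   F   F   F   F   F   F   F   F   F
  1   T   F   F   F   F   F   T   F   F   F   F   F   F
  2   T   F   F   F   F   F   T   T   F   F   F   F   F
  3   T   F   F   F   F   F   T   T   F   F   F   F   F
  4   T   F   F   F   F   F   T   T   F   T   F   F   F
  5   T   F   F   F   T   F   T   T   F   T   T   T   F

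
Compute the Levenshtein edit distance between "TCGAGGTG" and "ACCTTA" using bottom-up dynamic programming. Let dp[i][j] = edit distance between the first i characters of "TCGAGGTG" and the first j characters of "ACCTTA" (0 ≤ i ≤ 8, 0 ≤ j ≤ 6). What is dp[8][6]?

6

   ''  A  C  C  T  T  A
''  0  1  2  3  4  5  6
 T  1  1  2  3  3  4  5
 C  2  2  1  2  3  4  5
 G  3  3  2  2  3  4  5
 A  4  3  3  3  3  4  4
 G  5  4  4  4  4  4  5
 G  6  5  5  5  5  5  5
 T  7  6  6  6  5  5  6
 G  8  7  7  7  6  6  6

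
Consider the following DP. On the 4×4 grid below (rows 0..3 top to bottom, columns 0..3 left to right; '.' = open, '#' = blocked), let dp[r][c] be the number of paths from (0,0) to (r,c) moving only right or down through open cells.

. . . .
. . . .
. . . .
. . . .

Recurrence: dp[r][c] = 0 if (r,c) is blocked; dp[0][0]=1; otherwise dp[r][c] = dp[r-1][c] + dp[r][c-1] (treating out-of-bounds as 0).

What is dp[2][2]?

r\c   0   1   2   3
  0   1   1   1   1
  1   1   2   3   4
  2   1   3   6  10
  3   1   4  10  20

6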